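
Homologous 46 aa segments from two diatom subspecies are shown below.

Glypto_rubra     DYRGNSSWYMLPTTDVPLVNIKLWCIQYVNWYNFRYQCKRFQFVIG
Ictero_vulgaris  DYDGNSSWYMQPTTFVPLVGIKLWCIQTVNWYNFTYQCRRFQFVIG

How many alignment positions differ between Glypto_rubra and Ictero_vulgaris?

7

Mismatches occur at site 3 (R↔D), site 11 (L↔Q), site 15 (D↔F), site 20 (N↔G), site 28 (Y↔T), site 35 (R↔T), site 39 (K↔R).
That gives 7 mismatches out of 46 aligned sites, so the Hamming distance is 7.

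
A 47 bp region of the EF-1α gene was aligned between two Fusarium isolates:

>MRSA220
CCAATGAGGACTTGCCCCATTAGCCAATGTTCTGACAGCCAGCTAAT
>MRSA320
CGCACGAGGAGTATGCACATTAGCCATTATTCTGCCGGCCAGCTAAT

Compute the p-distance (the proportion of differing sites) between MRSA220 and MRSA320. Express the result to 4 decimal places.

0.2553

The sequences differ at positions 2 (C/G), 3 (A/C), 5 (T/C), 11 (C/G), 13 (T/A), 14 (G/T), 15 (C/G), 17 (C/A), 27 (A/T), 29 (G/A), 35 (A/C), 37 (A/G).
There are 12 differences over 47 sites, so p = 12/47 = 0.2553.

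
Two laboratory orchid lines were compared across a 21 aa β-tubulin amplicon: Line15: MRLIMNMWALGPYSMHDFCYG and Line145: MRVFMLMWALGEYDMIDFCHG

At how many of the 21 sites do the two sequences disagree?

The sequences differ at positions 3 (L/V), 4 (I/F), 6 (N/L), 12 (P/E), 14 (S/D), 16 (H/I), 20 (Y/H).
That gives 7 mismatches out of 21 aligned sites, so the Hamming distance is 7.

7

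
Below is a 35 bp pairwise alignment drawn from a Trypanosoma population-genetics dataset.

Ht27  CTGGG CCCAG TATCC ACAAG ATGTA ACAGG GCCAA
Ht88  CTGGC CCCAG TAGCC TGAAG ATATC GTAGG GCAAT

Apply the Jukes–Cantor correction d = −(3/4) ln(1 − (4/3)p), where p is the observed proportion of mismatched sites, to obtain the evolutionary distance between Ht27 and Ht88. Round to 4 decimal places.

0.3597

Mismatches occur at site 5 (G/C), site 13 (T/G), site 16 (A/T), site 17 (C/G), site 23 (G/A), site 25 (A/C), site 26 (A/G), site 27 (C/T), site 33 (C/A), site 35 (A/T).
p = 10/35 = 0.285714.
d = −0.75 · ln(1 − (4/3)·0.285714) = −0.75 · ln(0.619048) = −0.75 · (-0.479572) = 0.3597.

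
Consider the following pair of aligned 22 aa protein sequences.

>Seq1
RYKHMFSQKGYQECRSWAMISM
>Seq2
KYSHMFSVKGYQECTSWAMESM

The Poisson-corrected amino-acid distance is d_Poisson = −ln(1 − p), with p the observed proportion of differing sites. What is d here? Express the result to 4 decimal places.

0.2578

Mismatches occur at site 1 (R→K), site 3 (K→S), site 8 (Q→V), site 15 (R→T), site 20 (I→E).
p = 5/22 = 0.227273.
d = −ln(1 − 0.227273) = −ln(0.772727) = 0.2578.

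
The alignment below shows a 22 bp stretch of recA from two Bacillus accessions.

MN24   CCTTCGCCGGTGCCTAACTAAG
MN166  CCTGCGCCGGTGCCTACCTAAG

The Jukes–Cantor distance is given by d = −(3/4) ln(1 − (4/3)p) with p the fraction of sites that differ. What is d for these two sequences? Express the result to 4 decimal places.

Differing sites — 4:T/G; 17:A/C.
p = 2/22 = 0.090909.
d = −0.75 · ln(1 − (4/3)·0.090909) = −0.75 · ln(0.878788) = −0.75 · (-0.129212) = 0.0969.

0.0969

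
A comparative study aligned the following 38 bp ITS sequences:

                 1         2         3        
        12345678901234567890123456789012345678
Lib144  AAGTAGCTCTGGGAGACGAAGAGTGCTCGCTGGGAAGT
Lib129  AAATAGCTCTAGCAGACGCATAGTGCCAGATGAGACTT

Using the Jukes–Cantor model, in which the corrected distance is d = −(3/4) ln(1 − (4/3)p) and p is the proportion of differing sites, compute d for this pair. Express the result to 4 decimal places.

0.3658

The sequences differ at positions 3 (G/A), 11 (G/A), 13 (G/C), 19 (A/C), 21 (G/T), 27 (T/C), 28 (C/A), 30 (C/A), 33 (G/A), 36 (A/C), 37 (G/T).
p = 11/38 = 0.289474.
d = −0.75 · ln(1 − (4/3)·0.289474) = −0.75 · ln(0.614035) = −0.75 · (-0.487703) = 0.3658.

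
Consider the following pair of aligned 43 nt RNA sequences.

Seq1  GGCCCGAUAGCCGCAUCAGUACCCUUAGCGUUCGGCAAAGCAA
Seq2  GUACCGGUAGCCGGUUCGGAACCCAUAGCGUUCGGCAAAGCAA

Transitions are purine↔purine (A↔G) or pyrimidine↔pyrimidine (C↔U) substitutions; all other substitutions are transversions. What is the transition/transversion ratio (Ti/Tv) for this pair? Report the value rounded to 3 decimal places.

0.333

The sequences differ at positions 2 (G/U, transversion), 3 (C/A, transversion), 7 (A/G, transition), 14 (C/G, transversion), 15 (A/U, transversion), 18 (A/G, transition), 20 (U/A, transversion), 25 (U/A, transversion).
Of the 8 differences, 2 transitions and 6 transversions, so Ti/Tv = 2/6 = 0.333.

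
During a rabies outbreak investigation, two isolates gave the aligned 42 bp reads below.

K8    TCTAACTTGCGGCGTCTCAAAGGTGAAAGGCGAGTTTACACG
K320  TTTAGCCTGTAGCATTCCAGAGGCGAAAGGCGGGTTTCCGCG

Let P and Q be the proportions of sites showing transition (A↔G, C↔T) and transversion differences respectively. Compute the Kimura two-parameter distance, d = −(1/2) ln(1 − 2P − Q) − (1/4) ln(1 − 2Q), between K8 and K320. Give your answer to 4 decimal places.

Mismatches occur at site 2 (C↔T, transition), site 5 (A↔G, transition), site 7 (T↔C, transition), site 10 (C↔T, transition), site 11 (G↔A, transition), site 14 (G↔A, transition), site 16 (C↔T, transition), site 17 (T↔C, transition), site 20 (A↔G, transition), site 24 (T↔C, transition), site 33 (A↔G, transition), site 38 (A↔C, transversion), site 40 (A↔G, transition).
Of the 13 differences, 12 transitions and 1 transversion over 42 sites: P = 12/42 = 0.285714, Q = 1/42 = 0.023810.
d = −0.5·ln(0.404762) − 0.25·ln(0.952380) = −0.5·(-0.904456) − 0.25·(-0.048791) = 0.4644.

0.4644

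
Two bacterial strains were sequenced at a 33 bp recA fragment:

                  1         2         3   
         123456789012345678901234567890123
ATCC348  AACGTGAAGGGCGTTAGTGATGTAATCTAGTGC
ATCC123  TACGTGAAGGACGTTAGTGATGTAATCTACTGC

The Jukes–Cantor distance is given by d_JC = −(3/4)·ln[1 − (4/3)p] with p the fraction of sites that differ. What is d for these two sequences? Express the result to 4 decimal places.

Mismatches occur at site 1 (A↔T), site 11 (G↔A), site 30 (G↔C).
p = 3/33 = 0.090909.
d = −0.75 · ln(1 − (4/3)·0.090909) = −0.75 · ln(0.878788) = −0.75 · (-0.129212) = 0.0969.

0.0969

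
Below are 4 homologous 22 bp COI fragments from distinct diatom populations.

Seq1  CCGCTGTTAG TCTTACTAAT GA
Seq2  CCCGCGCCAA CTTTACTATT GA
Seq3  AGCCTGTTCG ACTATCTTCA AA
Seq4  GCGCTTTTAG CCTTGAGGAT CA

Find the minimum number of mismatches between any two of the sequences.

8

Pairwise Hamming distances:
  Seq1 vs Seq2: 9
  Seq1 vs Seq3: 11
  Seq1 vs Seq4: 8
  Seq2 vs Seq3: 16
  Seq2 vs Seq4: 15
  Seq3 vs Seq4: 14
The smallest is 8, between Seq1 and Seq4.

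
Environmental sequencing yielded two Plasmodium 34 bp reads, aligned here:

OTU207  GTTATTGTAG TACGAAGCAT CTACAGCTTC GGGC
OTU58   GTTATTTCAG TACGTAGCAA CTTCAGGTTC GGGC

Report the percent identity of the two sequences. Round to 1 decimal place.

82.4%

Mismatches occur at site 7 (G↔T), site 8 (T↔C), site 15 (A↔T), site 20 (T↔A), site 23 (A↔T), site 27 (C↔G).
28 of the 34 sites match, so the percent identity is 28/34 × 100 = 82.4%.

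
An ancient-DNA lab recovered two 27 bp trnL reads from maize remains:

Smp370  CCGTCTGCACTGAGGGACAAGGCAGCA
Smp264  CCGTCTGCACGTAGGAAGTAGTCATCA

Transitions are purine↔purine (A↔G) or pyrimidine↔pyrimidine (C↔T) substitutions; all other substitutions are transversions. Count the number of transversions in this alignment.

6

Differing sites — 11:T/G (Tv); 12:G/T (Tv); 16:G/A (Ti); 18:C/G (Tv); 19:A/T (Tv); 22:G/T (Tv); 25:G/T (Tv).
Of the 7 differences, 1 transition and 6 transversions, so the answer is 6.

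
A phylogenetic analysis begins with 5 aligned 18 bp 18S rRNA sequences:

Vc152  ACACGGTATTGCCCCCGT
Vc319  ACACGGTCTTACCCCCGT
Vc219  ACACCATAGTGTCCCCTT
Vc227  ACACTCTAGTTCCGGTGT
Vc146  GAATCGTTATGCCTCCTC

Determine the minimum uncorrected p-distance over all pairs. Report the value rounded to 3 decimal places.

Pairwise Hamming distances:
  Vc152 vs Vc319: 2
  Vc152 vs Vc219: 5
  Vc152 vs Vc227: 7
  Vc152 vs Vc146: 9
  Vc319 vs Vc219: 7
  Vc319 vs Vc227: 8
  Vc319 vs Vc146: 10
  Vc219 vs Vc227: 8
  Vc219 vs Vc146: 9
  Vc227 vs Vc146: 13
The smallest is 2 mismatches, between Vc152 and Vc319; p = 2/18 = 0.111.

0.111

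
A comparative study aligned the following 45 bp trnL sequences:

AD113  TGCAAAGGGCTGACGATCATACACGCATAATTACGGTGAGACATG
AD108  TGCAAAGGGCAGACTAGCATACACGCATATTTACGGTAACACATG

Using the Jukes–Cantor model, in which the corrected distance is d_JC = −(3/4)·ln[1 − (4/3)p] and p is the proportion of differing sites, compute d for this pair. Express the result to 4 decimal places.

Differing sites — 11:T/A; 15:G/T; 17:T/G; 30:A/T; 38:G/A; 40:G/C.
p = 6/45 = 0.133333.
d = −0.75 · ln(1 − (4/3)·0.133333) = −0.75 · ln(0.822223) = −0.75 · (-0.195744) = 0.1468.

0.1468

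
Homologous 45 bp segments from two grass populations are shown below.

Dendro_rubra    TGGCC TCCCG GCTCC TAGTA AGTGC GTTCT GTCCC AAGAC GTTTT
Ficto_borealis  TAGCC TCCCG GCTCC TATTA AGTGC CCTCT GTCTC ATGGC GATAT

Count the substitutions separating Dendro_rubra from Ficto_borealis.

9

Mismatches occur at site 2 (G↔A), site 18 (G↔T), site 26 (G↔C), site 27 (T↔C), site 34 (C↔T), site 37 (A↔T), site 39 (A↔G), site 42 (T↔A), site 44 (T↔A).
That gives 9 mismatches out of 45 aligned sites, so the Hamming distance is 9.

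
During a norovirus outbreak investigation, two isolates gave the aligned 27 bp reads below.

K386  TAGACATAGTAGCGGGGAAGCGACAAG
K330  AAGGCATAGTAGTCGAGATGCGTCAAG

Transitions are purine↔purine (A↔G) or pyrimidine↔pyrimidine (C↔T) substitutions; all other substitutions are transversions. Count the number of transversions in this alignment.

4

Mismatches occur at site 1 (T/A, transversion), site 4 (A/G, transition), site 13 (C/T, transition), site 14 (G/C, transversion), site 16 (G/A, transition), site 19 (A/T, transversion), site 23 (A/T, transversion).
Of the 7 differences, 3 transitions and 4 transversions, so the answer is 4.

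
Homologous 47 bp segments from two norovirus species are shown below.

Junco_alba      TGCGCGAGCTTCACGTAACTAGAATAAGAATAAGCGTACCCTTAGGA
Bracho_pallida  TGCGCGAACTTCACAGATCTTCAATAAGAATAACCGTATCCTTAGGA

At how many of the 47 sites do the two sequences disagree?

Mismatches occur at site 8 (G↔A), site 15 (G↔A), site 16 (T↔G), site 18 (A↔T), site 21 (A↔T), site 22 (G↔C), site 34 (G↔C), site 39 (C↔T).
That gives 8 mismatches out of 47 aligned sites, so the Hamming distance is 8.

8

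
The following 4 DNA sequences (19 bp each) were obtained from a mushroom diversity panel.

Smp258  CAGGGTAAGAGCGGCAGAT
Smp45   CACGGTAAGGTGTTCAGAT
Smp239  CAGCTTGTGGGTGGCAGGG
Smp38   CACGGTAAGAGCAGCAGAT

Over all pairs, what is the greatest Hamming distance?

11

Pairwise Hamming distances:
  Smp258 vs Smp45: 6
  Smp258 vs Smp239: 8
  Smp258 vs Smp38: 2
  Smp45 vs Smp239: 11
  Smp45 vs Smp38: 5
  Smp239 vs Smp38: 10
The largest is 11, between Smp45 and Smp239.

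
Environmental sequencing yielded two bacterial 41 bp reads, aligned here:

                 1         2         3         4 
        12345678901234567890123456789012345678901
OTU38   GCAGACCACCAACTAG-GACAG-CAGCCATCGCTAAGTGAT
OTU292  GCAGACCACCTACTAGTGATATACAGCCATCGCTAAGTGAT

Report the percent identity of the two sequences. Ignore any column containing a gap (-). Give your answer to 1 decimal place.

92.3%

Excluding the 2 gap columns leaves 39 comparable sites.
Differing sites — 11:A/T; 20:C/T; 22:G/T.
36 of the 39 comparable sites match, so the percent identity is 36/39 × 100 = 92.3%.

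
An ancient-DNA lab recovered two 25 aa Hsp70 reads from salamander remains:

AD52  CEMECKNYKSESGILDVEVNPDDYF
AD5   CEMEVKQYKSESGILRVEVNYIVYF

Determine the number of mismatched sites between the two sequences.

The sequences differ at positions 5 (C/V), 7 (N/Q), 16 (D/R), 21 (P/Y), 22 (D/I), 23 (D/V).
That gives 6 mismatches out of 25 aligned sites, so the Hamming distance is 6.

6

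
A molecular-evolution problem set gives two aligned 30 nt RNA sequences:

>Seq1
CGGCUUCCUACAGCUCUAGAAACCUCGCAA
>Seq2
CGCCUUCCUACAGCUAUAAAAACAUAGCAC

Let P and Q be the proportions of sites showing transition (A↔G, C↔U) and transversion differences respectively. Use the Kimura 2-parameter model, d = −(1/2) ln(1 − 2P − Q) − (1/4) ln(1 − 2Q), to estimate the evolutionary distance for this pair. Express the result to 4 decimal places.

0.2342

Mismatches occur at site 3 (G/C, transversion), site 16 (C/A, transversion), site 19 (G/A, transition), site 24 (C/A, transversion), site 26 (C/A, transversion), site 30 (A/C, transversion).
Of the 6 differences, 1 transition and 5 transversions over 30 sites: P = 1/30 = 0.033333, Q = 5/30 = 0.166667.
d = −0.5·ln(0.766667) − 0.25·ln(0.666666) = −0.5·(-0.265703) − 0.25·(-0.405466) = 0.2342.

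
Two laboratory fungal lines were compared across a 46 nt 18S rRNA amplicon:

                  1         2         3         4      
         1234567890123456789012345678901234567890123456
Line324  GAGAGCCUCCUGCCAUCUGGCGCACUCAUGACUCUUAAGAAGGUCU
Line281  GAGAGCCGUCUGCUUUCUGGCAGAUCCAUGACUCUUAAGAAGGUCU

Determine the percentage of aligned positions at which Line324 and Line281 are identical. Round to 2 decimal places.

82.61%

Differing sites — 8:U/G; 9:C/U; 14:C/U; 15:A/U; 22:G/A; 23:C/G; 25:C/U; 26:U/C.
38 of the 46 sites match, so the percent identity is 38/46 × 100 = 82.61%.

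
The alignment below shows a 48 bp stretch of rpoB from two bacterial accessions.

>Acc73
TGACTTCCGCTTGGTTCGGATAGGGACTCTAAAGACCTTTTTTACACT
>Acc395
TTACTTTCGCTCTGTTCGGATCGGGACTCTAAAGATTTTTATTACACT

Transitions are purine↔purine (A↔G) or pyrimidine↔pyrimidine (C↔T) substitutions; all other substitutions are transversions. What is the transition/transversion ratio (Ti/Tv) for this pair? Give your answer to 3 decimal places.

Differing sites — 2:G/T (Tv); 7:C/T (Ti); 12:T/C (Ti); 13:G/T (Tv); 22:A/C (Tv); 36:C/T (Ti); 37:C/T (Ti); 41:T/A (Tv).
Of the 8 differences, 4 transitions and 4 transversions, so Ti/Tv = 4/4 = 1.000.

1.000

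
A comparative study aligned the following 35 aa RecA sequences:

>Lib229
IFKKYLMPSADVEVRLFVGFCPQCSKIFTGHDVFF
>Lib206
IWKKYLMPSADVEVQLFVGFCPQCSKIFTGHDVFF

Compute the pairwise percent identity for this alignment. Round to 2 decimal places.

94.29%

The sequences differ at positions 2 (F/W), 15 (R/Q).
33 of the 35 sites match, so the percent identity is 33/35 × 100 = 94.29%.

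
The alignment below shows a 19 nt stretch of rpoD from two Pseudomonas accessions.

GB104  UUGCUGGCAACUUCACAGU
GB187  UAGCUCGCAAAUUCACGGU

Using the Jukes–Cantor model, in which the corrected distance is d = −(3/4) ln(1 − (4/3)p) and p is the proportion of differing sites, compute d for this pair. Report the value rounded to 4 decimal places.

0.2471

The sequences differ at positions 2 (U/A), 6 (G/C), 11 (C/A), 17 (A/G).
p = 4/19 = 0.210526.
d = −0.75 · ln(1 − (4/3)·0.210526) = −0.75 · ln(0.719299) = −0.75 · (-0.329478) = 0.2471.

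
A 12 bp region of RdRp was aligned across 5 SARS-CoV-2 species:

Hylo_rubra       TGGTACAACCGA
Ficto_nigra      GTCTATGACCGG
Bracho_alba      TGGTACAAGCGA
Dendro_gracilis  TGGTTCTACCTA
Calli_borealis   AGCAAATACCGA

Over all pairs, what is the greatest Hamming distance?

8

Pairwise Hamming distances:
  Hylo_rubra vs Ficto_nigra: 6
  Hylo_rubra vs Bracho_alba: 1
  Hylo_rubra vs Dendro_gracilis: 3
  Hylo_rubra vs Calli_borealis: 5
  Ficto_nigra vs Bracho_alba: 7
  Ficto_nigra vs Dendro_gracilis: 8
  Ficto_nigra vs Calli_borealis: 6
  Bracho_alba vs Dendro_gracilis: 4
  Bracho_alba vs Calli_borealis: 6
  Dendro_gracilis vs Calli_borealis: 6
The largest is 8, between Ficto_nigra and Dendro_gracilis.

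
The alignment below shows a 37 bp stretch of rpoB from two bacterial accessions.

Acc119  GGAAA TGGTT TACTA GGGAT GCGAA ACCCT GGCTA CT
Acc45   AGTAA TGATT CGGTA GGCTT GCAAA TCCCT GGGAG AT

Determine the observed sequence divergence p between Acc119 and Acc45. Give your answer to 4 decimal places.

The sequences differ at positions 1 (G/A), 3 (A/T), 8 (G/A), 11 (T/C), 12 (A/G), 13 (C/G), 18 (G/C), 19 (A/T), 23 (G/A), 26 (A/T), 33 (C/G), 34 (T/A), 35 (A/G), 36 (C/A).
There are 14 differences over 37 sites, so p = 14/37 = 0.3784.

0.3784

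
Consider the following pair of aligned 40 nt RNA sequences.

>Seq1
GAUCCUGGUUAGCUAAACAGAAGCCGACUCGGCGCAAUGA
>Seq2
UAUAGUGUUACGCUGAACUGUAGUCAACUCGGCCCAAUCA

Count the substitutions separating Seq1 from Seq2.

13

Mismatches occur at site 1 (G→U), site 4 (C→A), site 5 (C→G), site 8 (G→U), site 10 (U→A), site 11 (A→C), site 15 (A→G), site 19 (A→U), site 21 (A→U), site 24 (C→U), site 26 (G→A), site 34 (G→C), site 39 (G→C).
That gives 13 mismatches out of 40 aligned sites, so the Hamming distance is 13.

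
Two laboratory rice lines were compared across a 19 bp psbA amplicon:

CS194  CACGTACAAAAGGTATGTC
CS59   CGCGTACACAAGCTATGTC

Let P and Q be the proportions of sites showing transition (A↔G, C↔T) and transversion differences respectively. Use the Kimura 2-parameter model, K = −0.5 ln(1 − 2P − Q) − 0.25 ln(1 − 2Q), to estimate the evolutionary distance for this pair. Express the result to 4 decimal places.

Differing sites — 2:A/G (Ti); 9:A/C (Tv); 13:G/C (Tv).
Of the 3 differences, 1 transition and 2 transversions over 19 sites: P = 1/19 = 0.052632, Q = 2/19 = 0.105263.
d = −0.5·ln(0.789473) − 0.25·ln(0.789474) = −0.5·(-0.236390) − 0.25·(-0.236388) = 0.1773.

0.1773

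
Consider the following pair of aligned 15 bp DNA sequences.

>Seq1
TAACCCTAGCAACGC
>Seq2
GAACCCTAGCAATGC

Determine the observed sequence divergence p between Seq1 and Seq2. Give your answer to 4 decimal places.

0.1333

The sequences differ at positions 1 (T/G), 13 (C/T).
There are 2 differences over 15 sites, so p = 2/15 = 0.1333.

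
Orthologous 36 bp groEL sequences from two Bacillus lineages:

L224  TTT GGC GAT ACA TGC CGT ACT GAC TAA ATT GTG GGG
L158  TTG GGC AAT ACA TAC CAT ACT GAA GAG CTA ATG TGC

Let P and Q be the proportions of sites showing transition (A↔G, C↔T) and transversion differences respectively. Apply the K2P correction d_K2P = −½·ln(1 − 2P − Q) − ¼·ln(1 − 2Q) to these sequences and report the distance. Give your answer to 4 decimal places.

0.4427

Mismatches occur at site 3 (T↔G, transversion), site 7 (G↔A, transition), site 14 (G↔A, transition), site 17 (G↔A, transition), site 24 (C↔A, transversion), site 25 (T↔G, transversion), site 27 (A↔G, transition), site 28 (A↔C, transversion), site 30 (T↔A, transversion), site 31 (G↔A, transition), site 34 (G↔T, transversion), site 36 (G↔C, transversion).
Of the 12 differences, 5 transitions and 7 transversions over 36 sites: P = 5/36 = 0.138889, Q = 7/36 = 0.194444.
d = −0.5·ln(0.527778) − 0.25·ln(0.611112) = −0.5·(-0.639080) − 0.25·(-0.492475) = 0.4427.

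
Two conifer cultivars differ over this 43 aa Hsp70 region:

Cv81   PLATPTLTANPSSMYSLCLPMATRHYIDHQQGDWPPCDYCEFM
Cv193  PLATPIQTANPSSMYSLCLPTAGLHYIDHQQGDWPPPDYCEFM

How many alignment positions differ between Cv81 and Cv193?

6

Mismatches occur at site 6 (T↔I), site 7 (L↔Q), site 21 (M↔T), site 23 (T↔G), site 24 (R↔L), site 37 (C↔P).
That gives 6 mismatches out of 43 aligned sites, so the Hamming distance is 6.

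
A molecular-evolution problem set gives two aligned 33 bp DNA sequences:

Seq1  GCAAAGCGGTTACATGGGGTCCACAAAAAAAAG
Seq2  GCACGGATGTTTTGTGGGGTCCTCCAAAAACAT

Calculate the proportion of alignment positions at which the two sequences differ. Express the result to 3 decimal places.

The sequences differ at positions 4 (A/C), 5 (A/G), 7 (C/A), 8 (G/T), 12 (A/T), 13 (C/T), 14 (A/G), 23 (A/T), 25 (A/C), 31 (A/C), 33 (G/T).
There are 11 differences over 33 sites, so p = 11/33 = 0.333.

0.333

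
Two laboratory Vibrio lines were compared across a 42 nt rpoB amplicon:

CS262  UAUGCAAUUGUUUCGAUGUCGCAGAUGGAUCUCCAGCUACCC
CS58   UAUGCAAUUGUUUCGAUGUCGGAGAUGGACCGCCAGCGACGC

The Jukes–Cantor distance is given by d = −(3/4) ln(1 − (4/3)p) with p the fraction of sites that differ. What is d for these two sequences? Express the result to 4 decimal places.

Mismatches occur at site 22 (C→G), site 30 (U→C), site 32 (U→G), site 38 (U→G), site 41 (C→G).
p = 5/42 = 0.119048.
d = −0.75 · ln(1 − (4/3)·0.119048) = −0.75 · ln(0.841269) = −0.75 · (-0.172844) = 0.1296.

0.1296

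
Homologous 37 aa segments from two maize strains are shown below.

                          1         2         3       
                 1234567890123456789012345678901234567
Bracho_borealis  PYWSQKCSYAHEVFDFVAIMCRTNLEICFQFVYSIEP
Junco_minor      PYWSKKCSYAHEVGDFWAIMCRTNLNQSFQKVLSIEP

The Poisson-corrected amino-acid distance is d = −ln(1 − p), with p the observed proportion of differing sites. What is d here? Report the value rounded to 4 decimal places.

The sequences differ at positions 5 (Q/K), 14 (F/G), 17 (V/W), 26 (E/N), 27 (I/Q), 28 (C/S), 31 (F/K), 33 (Y/L).
p = 8/37 = 0.216216.
d = −ln(1 − 0.216216) = −ln(0.783784) = 0.2436.

0.2436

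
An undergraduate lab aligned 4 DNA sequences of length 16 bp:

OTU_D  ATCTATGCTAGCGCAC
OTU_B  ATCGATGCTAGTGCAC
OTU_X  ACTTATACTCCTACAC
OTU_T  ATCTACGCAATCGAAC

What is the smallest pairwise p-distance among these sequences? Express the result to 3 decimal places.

Pairwise Hamming distances:
  OTU_D vs OTU_B: 2
  OTU_D vs OTU_X: 7
  OTU_D vs OTU_T: 4
  OTU_B vs OTU_X: 7
  OTU_B vs OTU_T: 6
  OTU_X vs OTU_T: 10
The smallest is 2 mismatches, between OTU_D and OTU_B; p = 2/16 = 0.125.

0.125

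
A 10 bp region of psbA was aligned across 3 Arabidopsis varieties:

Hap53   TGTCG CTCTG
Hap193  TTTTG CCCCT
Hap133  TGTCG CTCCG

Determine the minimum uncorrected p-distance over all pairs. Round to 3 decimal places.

Pairwise Hamming distances:
  Hap53 vs Hap193: 5
  Hap53 vs Hap133: 1
  Hap193 vs Hap133: 4
The smallest is 1 mismatch, between Hap53 and Hap133; p = 1/10 = 0.100.

0.100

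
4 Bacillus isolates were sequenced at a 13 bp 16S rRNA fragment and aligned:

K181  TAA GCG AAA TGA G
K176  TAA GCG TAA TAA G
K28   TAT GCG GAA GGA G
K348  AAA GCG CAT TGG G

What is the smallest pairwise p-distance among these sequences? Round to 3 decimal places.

Pairwise Hamming distances:
  K181 vs K176: 2
  K181 vs K28: 3
  K181 vs K348: 4
  K176 vs K28: 4
  K176 vs K348: 5
  K28 vs K348: 6
The smallest is 2 mismatches, between K181 and K176; p = 2/13 = 0.154.

0.154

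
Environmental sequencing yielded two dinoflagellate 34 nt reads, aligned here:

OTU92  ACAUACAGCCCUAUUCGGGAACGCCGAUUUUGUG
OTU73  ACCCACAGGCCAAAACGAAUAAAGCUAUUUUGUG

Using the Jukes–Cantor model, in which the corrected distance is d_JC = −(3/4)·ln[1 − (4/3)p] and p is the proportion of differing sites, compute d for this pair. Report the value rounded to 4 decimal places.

The sequences differ at positions 3 (A/C), 4 (U/C), 9 (C/G), 12 (U/A), 14 (U/A), 15 (U/A), 18 (G/A), 19 (G/A), 20 (A/U), 22 (C/A), 23 (G/A), 24 (C/G), 26 (G/U).
p = 13/34 = 0.382353.
d = −0.75 · ln(1 − (4/3)·0.382353) = −0.75 · ln(0.490196) = −0.75 · (-0.712950) = 0.5347.

0.5347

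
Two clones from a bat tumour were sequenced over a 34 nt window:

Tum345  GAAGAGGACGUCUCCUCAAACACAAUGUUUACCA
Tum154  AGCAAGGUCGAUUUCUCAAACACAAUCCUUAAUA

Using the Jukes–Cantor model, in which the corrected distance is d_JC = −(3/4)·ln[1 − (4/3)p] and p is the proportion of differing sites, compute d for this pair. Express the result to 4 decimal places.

0.4770

Differing sites — 1:G/A; 2:A/G; 3:A/C; 4:G/A; 8:A/U; 11:U/A; 12:C/U; 14:C/U; 27:G/C; 28:U/C; 32:C/A; 33:C/U.
p = 12/34 = 0.352941.
d = −0.75 · ln(1 − (4/3)·0.352941) = −0.75 · ln(0.529412) = −0.75 · (-0.635988) = 0.4770.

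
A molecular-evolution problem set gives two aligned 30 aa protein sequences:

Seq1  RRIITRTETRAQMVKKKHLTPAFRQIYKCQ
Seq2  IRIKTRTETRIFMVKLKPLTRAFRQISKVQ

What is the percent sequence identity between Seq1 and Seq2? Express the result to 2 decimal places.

70.00%

Differing sites — 1:R/I; 4:I/K; 11:A/I; 12:Q/F; 16:K/L; 18:H/P; 21:P/R; 27:Y/S; 29:C/V.
21 of the 30 sites match, so the percent identity is 21/30 × 100 = 70.00%.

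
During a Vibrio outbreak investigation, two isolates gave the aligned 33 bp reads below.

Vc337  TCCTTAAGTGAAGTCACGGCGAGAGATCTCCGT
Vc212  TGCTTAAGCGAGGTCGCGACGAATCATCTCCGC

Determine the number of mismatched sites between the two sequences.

Mismatches occur at site 2 (C→G), site 9 (T→C), site 12 (A→G), site 16 (A→G), site 19 (G→A), site 23 (G→A), site 24 (A→T), site 25 (G→C), site 33 (T→C).
That gives 9 mismatches out of 33 aligned sites, so the Hamming distance is 9.

9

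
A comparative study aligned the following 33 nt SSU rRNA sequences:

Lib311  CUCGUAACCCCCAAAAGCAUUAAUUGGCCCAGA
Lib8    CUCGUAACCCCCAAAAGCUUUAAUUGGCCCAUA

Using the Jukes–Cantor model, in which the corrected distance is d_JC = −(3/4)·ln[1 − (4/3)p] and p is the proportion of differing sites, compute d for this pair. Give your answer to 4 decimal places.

0.0632

Mismatches occur at site 19 (A↔U), site 32 (G↔U).
p = 2/33 = 0.060606.
d = −0.75 · ln(1 − (4/3)·0.060606) = −0.75 · ln(0.919192) = −0.75 · (-0.084260) = 0.0632.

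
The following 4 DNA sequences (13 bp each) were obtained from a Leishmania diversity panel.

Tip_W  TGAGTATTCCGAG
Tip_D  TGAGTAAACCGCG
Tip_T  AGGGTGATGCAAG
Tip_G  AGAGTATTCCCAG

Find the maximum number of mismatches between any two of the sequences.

7

Pairwise Hamming distances:
  Tip_W vs Tip_D: 3
  Tip_W vs Tip_T: 6
  Tip_W vs Tip_G: 2
  Tip_D vs Tip_T: 7
  Tip_D vs Tip_G: 5
  Tip_T vs Tip_G: 5
The largest is 7, between Tip_D and Tip_T.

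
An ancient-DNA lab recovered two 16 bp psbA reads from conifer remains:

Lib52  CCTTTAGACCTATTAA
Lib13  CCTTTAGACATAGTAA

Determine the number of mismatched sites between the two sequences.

2

Differing sites — 10:C/A; 13:T/G.
That gives 2 mismatches out of 16 aligned sites, so the Hamming distance is 2.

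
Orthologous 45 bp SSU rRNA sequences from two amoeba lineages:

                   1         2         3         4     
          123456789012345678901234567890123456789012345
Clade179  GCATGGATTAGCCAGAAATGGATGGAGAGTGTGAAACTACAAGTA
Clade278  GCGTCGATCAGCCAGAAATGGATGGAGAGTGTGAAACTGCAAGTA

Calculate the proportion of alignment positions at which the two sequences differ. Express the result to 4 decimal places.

Mismatches occur at site 3 (A→G), site 5 (G→C), site 9 (T→C), site 39 (A→G).
There are 4 differences over 45 sites, so p = 4/45 = 0.0889.

0.0889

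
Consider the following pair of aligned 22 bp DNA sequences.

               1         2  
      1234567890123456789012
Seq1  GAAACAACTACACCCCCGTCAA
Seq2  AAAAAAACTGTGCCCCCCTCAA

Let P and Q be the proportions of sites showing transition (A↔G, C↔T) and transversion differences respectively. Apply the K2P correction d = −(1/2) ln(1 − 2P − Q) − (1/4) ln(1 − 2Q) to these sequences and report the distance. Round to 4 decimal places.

0.3532

Differing sites — 1:G/A (Ti); 5:C/A (Tv); 10:A/G (Ti); 11:C/T (Ti); 12:A/G (Ti); 18:G/C (Tv).
Of the 6 differences, 4 transitions and 2 transversions over 22 sites: P = 4/22 = 0.181818, Q = 2/22 = 0.090909.
d = −0.5·ln(0.545455) − 0.25·ln(0.818182) = −0.5·(-0.606135) − 0.25·(-0.200670) = 0.3532.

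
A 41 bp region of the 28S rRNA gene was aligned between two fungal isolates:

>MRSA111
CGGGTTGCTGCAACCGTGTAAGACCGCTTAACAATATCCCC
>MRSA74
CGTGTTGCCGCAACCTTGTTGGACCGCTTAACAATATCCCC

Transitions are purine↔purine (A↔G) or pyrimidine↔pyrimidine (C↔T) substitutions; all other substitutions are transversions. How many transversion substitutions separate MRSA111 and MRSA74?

Differing sites — 3:G/T (Tv); 9:T/C (Ti); 16:G/T (Tv); 20:A/T (Tv); 21:A/G (Ti).
Of the 5 differences, 2 transitions and 3 transversions, so the answer is 3.

3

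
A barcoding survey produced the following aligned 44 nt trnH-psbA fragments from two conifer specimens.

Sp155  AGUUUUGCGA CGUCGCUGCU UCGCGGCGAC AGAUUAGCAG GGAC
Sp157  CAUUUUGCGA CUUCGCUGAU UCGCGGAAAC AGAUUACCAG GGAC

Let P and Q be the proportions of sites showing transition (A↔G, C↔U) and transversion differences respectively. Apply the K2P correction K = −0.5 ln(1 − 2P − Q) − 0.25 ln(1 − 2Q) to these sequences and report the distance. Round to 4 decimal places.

0.1789

Mismatches occur at site 1 (A→C, transversion), site 2 (G→A, transition), site 12 (G→U, transversion), site 19 (C→A, transversion), site 27 (C→A, transversion), site 28 (G→A, transition), site 37 (G→C, transversion).
Of the 7 differences, 2 transitions and 5 transversions over 44 sites: P = 2/44 = 0.045455, Q = 5/44 = 0.113636.
d = −0.5·ln(0.795454) − 0.25·ln(0.772728) = −0.5·(-0.228842) − 0.25·(-0.257828) = 0.1789.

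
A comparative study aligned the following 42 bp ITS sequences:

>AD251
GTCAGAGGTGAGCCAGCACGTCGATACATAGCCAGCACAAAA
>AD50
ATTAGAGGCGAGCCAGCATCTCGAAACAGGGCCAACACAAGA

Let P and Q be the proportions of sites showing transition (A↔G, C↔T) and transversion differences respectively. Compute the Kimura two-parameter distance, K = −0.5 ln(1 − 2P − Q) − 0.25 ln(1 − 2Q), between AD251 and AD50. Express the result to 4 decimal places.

Mismatches occur at site 1 (G↔A, transition), site 3 (C↔T, transition), site 9 (T↔C, transition), site 19 (C↔T, transition), site 20 (G↔C, transversion), site 25 (T↔A, transversion), site 29 (T↔G, transversion), site 30 (A↔G, transition), site 35 (G↔A, transition), site 41 (A↔G, transition).
Of the 10 differences, 7 transitions and 3 transversions over 42 sites: P = 7/42 = 0.166667, Q = 3/42 = 0.071429.
d = −0.5·ln(0.595237) − 0.25·ln(0.857142) = −0.5·(-0.518796) − 0.25·(-0.154152) = 0.2979.

0.2979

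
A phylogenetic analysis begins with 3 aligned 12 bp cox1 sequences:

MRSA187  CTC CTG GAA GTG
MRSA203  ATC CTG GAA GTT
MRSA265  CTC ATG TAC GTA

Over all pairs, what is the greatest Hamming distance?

Pairwise Hamming distances:
  MRSA187 vs MRSA203: 2
  MRSA187 vs MRSA265: 4
  MRSA203 vs MRSA265: 5
The largest is 5, between MRSA203 and MRSA265.

5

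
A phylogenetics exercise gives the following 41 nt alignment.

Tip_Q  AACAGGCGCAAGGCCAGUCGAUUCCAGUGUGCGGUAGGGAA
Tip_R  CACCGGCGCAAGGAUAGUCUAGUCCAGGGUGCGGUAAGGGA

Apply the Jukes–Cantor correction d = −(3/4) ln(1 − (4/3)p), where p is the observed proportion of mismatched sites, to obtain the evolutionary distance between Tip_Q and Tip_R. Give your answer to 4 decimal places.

0.2597

The sequences differ at positions 1 (A/C), 4 (A/C), 14 (C/A), 15 (C/U), 20 (G/U), 22 (U/G), 28 (U/G), 37 (G/A), 40 (A/G).
p = 9/41 = 0.219512.
d = −0.75 · ln(1 − (4/3)·0.219512) = −0.75 · ln(0.707317) = −0.75 · (-0.346276) = 0.2597.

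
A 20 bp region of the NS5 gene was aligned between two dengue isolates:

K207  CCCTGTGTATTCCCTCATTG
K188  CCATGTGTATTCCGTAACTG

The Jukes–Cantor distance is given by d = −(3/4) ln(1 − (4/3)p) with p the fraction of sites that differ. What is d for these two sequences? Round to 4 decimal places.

0.2326

Mismatches occur at site 3 (C/A), site 14 (C/G), site 16 (C/A), site 18 (T/C).
p = 4/20 = 0.200000.
d = −0.75 · ln(1 − (4/3)·0.200000) = −0.75 · ln(0.733333) = −0.75 · (-0.310155) = 0.2326.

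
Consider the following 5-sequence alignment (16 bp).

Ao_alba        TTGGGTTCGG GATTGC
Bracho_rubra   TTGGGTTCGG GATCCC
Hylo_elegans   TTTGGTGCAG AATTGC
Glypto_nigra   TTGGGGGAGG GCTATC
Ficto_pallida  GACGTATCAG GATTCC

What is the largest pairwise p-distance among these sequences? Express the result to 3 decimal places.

Pairwise Hamming distances:
  Ao_alba vs Bracho_rubra: 2
  Ao_alba vs Hylo_elegans: 4
  Ao_alba vs Glypto_nigra: 6
  Ao_alba vs Ficto_pallida: 7
  Bracho_rubra vs Hylo_elegans: 6
  Bracho_rubra vs Glypto_nigra: 6
  Bracho_rubra vs Ficto_pallida: 7
  Hylo_elegans vs Glypto_nigra: 8
  Hylo_elegans vs Ficto_pallida: 8
  Glypto_nigra vs Ficto_pallida: 11
The largest is 11 mismatches, between Glypto_nigra and Ficto_pallida; p = 11/16 = 0.688.

0.688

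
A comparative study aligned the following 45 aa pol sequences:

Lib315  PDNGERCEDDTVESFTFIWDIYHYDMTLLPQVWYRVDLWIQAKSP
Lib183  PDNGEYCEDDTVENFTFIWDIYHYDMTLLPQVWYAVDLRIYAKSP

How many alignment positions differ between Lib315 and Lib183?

5

The sequences differ at positions 6 (R/Y), 14 (S/N), 35 (R/A), 39 (W/R), 41 (Q/Y).
That gives 5 mismatches out of 45 aligned sites, so the Hamming distance is 5.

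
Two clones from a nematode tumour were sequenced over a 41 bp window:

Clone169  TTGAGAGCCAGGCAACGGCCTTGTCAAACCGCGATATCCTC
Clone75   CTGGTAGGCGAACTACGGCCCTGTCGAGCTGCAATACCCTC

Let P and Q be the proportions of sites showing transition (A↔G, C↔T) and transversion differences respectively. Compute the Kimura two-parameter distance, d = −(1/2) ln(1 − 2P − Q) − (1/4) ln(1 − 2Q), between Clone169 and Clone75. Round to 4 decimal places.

Differing sites — 1:T/C (Ti); 4:A/G (Ti); 5:G/T (Tv); 8:C/G (Tv); 10:A/G (Ti); 11:G/A (Ti); 12:G/A (Ti); 14:A/T (Tv); 21:T/C (Ti); 26:A/G (Ti); 28:A/G (Ti); 30:C/T (Ti); 33:G/A (Ti); 37:T/C (Ti).
Of the 14 differences, 11 transitions and 3 transversions over 41 sites: P = 11/41 = 0.268293, Q = 3/41 = 0.073171.
d = −0.5·ln(0.390243) − 0.25·ln(0.853658) = −0.5·(-0.940986) − 0.25·(-0.158225) = 0.5100.

0.5100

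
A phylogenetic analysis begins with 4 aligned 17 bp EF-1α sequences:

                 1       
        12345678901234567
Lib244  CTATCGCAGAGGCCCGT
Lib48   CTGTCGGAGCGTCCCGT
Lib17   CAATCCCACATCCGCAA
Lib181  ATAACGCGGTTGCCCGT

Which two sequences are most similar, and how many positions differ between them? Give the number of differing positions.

4

Pairwise Hamming distances:
  Lib244 vs Lib48: 4
  Lib244 vs Lib17: 8
  Lib244 vs Lib181: 5
  Lib48 vs Lib17: 11
  Lib48 vs Lib181: 8
  Lib17 vs Lib181: 11
The smallest is 4, between Lib244 and Lib48.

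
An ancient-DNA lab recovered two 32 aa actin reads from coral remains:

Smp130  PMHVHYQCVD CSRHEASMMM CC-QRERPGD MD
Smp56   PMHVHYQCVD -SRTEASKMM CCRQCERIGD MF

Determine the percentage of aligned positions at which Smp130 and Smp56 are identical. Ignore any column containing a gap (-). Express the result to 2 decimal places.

Excluding the 2 gap columns leaves 30 comparable sites.
Mismatches occur at site 14 (H/T), site 18 (M/K), site 25 (R/C), site 28 (P/I), site 32 (D/F).
25 of the 30 comparable sites match, so the percent identity is 25/30 × 100 = 83.33%.

83.33%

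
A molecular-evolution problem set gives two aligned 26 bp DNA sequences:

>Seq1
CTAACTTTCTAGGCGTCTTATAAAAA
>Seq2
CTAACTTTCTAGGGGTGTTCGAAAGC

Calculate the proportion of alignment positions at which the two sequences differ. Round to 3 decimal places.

0.231

Differing sites — 14:C/G; 17:C/G; 20:A/C; 21:T/G; 25:A/G; 26:A/C.
There are 6 differences over 26 sites, so p = 6/26 = 0.231.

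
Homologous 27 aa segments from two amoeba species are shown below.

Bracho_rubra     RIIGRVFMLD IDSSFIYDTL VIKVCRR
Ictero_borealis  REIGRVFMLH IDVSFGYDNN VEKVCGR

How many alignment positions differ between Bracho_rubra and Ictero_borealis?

8

Mismatches occur at site 2 (I→E), site 10 (D→H), site 13 (S→V), site 16 (I→G), site 19 (T→N), site 20 (L→N), site 22 (I→E), site 26 (R→G).
That gives 8 mismatches out of 27 aligned sites, so the Hamming distance is 8.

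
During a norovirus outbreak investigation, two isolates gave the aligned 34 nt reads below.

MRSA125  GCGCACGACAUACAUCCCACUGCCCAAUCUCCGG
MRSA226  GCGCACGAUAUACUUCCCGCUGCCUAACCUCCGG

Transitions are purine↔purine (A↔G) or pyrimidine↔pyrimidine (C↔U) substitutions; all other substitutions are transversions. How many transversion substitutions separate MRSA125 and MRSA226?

The sequences differ at positions 9 (C/U, transition), 14 (A/U, transversion), 19 (A/G, transition), 25 (C/U, transition), 28 (U/C, transition).
Of the 5 differences, 4 transitions and 1 transversion, so the answer is 1.

1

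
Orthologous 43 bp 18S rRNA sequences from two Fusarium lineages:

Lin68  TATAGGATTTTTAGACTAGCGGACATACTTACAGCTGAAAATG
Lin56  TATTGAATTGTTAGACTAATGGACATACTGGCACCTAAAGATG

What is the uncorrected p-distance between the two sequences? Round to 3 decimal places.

Differing sites — 4:A/T; 6:G/A; 10:T/G; 19:G/A; 20:C/T; 30:T/G; 31:A/G; 34:G/C; 37:G/A; 40:A/G.
There are 10 differences over 43 sites, so p = 10/43 = 0.233.

0.233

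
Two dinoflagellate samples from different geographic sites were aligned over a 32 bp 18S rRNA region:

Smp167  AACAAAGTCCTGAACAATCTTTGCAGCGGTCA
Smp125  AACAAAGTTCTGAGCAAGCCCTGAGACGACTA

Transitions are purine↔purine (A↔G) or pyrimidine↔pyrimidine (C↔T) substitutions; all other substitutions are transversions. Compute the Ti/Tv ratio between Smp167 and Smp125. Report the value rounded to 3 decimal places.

Differing sites — 9:C/T (Ti); 14:A/G (Ti); 18:T/G (Tv); 20:T/C (Ti); 21:T/C (Ti); 24:C/A (Tv); 25:A/G (Ti); 26:G/A (Ti); 29:G/A (Ti); 30:T/C (Ti); 31:C/T (Ti).
Of the 11 differences, 9 transitions and 2 transversions, so Ti/Tv = 9/2 = 4.500.

4.500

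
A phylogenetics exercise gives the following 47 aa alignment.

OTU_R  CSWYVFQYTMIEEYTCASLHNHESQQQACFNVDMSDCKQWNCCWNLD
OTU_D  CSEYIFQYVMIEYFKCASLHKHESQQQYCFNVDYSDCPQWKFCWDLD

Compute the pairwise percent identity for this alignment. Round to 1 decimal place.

72.3%

Mismatches occur at site 3 (W/E), site 5 (V/I), site 9 (T/V), site 13 (E/Y), site 14 (Y/F), site 15 (T/K), site 21 (N/K), site 28 (A/Y), site 34 (M/Y), site 38 (K/P), site 41 (N/K), site 42 (C/F), site 45 (N/D).
34 of the 47 sites match, so the percent identity is 34/47 × 100 = 72.3%.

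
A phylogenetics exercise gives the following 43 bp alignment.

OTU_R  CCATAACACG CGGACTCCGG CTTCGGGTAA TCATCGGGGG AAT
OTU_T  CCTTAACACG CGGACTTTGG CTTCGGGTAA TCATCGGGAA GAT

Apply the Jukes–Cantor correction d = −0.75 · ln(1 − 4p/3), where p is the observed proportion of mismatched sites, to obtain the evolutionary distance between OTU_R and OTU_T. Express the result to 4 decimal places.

0.1544

Differing sites — 3:A/T; 17:C/T; 18:C/T; 39:G/A; 40:G/A; 41:A/G.
p = 6/43 = 0.139535.
d = −0.75 · ln(1 − (4/3)·0.139535) = −0.75 · ln(0.813953) = −0.75 · (-0.205853) = 0.1544.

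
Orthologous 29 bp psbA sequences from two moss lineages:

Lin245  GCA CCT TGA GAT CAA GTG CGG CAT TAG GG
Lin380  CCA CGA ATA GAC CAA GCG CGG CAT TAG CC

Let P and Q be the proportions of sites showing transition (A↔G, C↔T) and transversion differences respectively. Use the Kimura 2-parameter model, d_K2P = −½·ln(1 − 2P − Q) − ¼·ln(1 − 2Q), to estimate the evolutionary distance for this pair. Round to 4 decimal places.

0.4033

The sequences differ at positions 1 (G/C, transversion), 5 (C/G, transversion), 6 (T/A, transversion), 7 (T/A, transversion), 8 (G/T, transversion), 12 (T/C, transition), 17 (T/C, transition), 28 (G/C, transversion), 29 (G/C, transversion).
Of the 9 differences, 2 transitions and 7 transversions over 29 sites: P = 2/29 = 0.068966, Q = 7/29 = 0.241379.
d = −0.5·ln(0.620689) − 0.25·ln(0.517242) = −0.5·(-0.476925) − 0.25·(-0.659244) = 0.4033.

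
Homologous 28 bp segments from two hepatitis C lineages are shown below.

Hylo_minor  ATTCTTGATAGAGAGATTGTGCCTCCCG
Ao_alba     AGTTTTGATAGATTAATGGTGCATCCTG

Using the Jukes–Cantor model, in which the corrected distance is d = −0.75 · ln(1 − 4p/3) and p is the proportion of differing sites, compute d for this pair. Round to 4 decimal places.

0.3597

Differing sites — 2:T/G; 4:C/T; 13:G/T; 14:A/T; 15:G/A; 18:T/G; 23:C/A; 27:C/T.
p = 8/28 = 0.285714.
d = −0.75 · ln(1 − (4/3)·0.285714) = −0.75 · ln(0.619048) = −0.75 · (-0.479572) = 0.3597.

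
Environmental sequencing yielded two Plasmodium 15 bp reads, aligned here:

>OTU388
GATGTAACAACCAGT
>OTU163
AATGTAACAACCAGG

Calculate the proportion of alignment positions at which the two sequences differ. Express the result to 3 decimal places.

0.133

Differing sites — 1:G/A; 15:T/G.
There are 2 differences over 15 sites, so p = 2/15 = 0.133.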